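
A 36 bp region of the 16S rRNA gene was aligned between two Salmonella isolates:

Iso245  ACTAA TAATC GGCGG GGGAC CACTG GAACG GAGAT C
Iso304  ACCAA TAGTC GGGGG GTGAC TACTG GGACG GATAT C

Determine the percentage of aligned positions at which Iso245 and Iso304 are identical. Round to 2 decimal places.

Differing sites — 3:T/C; 8:A/G; 13:C/G; 17:G/T; 21:C/T; 27:A/G; 33:G/T.
29 of the 36 sites match, so the percent identity is 29/36 × 100 = 80.56%.

80.56%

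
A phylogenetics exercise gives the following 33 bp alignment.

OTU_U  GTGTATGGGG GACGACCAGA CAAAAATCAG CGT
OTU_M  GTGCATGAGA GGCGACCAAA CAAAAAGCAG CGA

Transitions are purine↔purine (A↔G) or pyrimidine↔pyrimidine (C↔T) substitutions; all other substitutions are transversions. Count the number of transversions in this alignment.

Mismatches occur at site 4 (T→C, transition), site 8 (G→A, transition), site 10 (G→A, transition), site 12 (A→G, transition), site 19 (G→A, transition), site 27 (T→G, transversion), site 33 (T→A, transversion).
Of the 7 differences, 5 transitions and 2 transversions, so the answer is 2.

2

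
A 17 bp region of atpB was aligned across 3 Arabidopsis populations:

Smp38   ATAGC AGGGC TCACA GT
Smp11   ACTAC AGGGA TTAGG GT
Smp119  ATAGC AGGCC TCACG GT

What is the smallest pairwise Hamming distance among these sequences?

2

Pairwise Hamming distances:
  Smp38 vs Smp11: 7
  Smp38 vs Smp119: 2
  Smp11 vs Smp119: 7
The smallest is 2, between Smp38 and Smp119.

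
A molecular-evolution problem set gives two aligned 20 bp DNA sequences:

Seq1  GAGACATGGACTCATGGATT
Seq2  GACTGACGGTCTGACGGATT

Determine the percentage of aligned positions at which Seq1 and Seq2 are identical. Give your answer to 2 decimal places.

Differing sites — 3:G/C; 4:A/T; 5:C/G; 7:T/C; 10:A/T; 13:C/G; 15:T/C.
13 of the 20 sites match, so the percent identity is 13/20 × 100 = 65.00%.

65.00%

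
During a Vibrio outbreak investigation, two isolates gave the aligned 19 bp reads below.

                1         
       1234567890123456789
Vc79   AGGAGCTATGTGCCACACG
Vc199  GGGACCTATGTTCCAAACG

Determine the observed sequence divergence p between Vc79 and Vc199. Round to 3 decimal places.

Mismatches occur at site 1 (A↔G), site 5 (G↔C), site 12 (G↔T), site 16 (C↔A).
There are 4 differences over 19 sites, so p = 4/19 = 0.211.

0.211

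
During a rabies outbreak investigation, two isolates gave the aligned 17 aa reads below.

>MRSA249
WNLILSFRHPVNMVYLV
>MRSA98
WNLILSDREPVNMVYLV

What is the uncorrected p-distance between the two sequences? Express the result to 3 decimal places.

The sequences differ at positions 7 (F/D), 9 (H/E).
There are 2 differences over 17 sites, so p = 2/17 = 0.118.

0.118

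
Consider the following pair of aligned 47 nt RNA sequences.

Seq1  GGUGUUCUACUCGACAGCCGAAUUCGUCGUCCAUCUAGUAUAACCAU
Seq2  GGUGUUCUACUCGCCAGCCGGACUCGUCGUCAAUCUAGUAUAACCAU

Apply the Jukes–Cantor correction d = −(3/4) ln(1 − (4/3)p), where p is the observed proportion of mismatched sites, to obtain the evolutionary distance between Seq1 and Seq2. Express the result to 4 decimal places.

Differing sites — 14:A/C; 21:A/G; 23:U/C; 32:C/A.
p = 4/47 = 0.085106.
d = −0.75 · ln(1 − (4/3)·0.085106) = −0.75 · ln(0.886525) = −0.75 · (-0.120446) = 0.0903.

0.0903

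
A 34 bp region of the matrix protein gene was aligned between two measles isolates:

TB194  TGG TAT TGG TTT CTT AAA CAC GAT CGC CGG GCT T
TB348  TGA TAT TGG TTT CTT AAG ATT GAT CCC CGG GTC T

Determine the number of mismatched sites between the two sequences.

The sequences differ at positions 3 (G/A), 18 (A/G), 19 (C/A), 20 (A/T), 21 (C/T), 26 (G/C), 32 (C/T), 33 (T/C).
That gives 8 mismatches out of 34 aligned sites, so the Hamming distance is 8.

8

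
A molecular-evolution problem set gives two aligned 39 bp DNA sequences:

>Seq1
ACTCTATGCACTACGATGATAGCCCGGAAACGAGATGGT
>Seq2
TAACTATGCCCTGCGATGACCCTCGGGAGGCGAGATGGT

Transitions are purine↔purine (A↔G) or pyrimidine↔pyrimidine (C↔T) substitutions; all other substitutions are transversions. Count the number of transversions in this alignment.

7

Differing sites — 1:A/T (Tv); 2:C/A (Tv); 3:T/A (Tv); 10:A/C (Tv); 13:A/G (Ti); 20:T/C (Ti); 21:A/C (Tv); 22:G/C (Tv); 23:C/T (Ti); 25:C/G (Tv); 29:A/G (Ti); 30:A/G (Ti).
Of the 12 differences, 5 transitions and 7 transversions, so the answer is 7.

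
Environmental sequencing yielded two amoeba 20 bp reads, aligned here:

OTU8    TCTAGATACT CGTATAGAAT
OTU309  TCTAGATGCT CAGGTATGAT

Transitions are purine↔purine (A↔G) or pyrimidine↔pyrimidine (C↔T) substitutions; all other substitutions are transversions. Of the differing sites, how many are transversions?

2

The sequences differ at positions 8 (A/G, transition), 12 (G/A, transition), 13 (T/G, transversion), 14 (A/G, transition), 17 (G/T, transversion), 18 (A/G, transition).
Of the 6 differences, 4 transitions and 2 transversions, so the answer is 2.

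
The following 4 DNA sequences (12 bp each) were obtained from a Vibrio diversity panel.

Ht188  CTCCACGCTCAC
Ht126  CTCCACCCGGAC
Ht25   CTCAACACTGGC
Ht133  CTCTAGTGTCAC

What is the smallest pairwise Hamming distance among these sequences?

Pairwise Hamming distances:
  Ht188 vs Ht126: 3
  Ht188 vs Ht25: 4
  Ht188 vs Ht133: 4
  Ht126 vs Ht25: 4
  Ht126 vs Ht133: 6
  Ht25 vs Ht133: 6
The smallest is 3, between Ht188 and Ht126.

3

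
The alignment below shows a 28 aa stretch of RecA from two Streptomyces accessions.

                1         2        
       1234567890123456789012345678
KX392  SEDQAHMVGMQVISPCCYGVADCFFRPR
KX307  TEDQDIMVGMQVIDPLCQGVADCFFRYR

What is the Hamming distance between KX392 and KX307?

7

Mismatches occur at site 1 (S↔T), site 5 (A↔D), site 6 (H↔I), site 14 (S↔D), site 16 (C↔L), site 18 (Y↔Q), site 27 (P↔Y).
That gives 7 mismatches out of 28 aligned sites, so the Hamming distance is 7.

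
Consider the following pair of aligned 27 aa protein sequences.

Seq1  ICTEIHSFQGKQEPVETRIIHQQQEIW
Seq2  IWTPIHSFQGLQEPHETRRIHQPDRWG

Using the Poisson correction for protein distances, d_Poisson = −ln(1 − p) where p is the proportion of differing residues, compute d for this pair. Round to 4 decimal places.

0.4626

Mismatches occur at site 2 (C→W), site 4 (E→P), site 11 (K→L), site 15 (V→H), site 19 (I→R), site 23 (Q→P), site 24 (Q→D), site 25 (E→R), site 26 (I→W), site 27 (W→G).
p = 10/27 = 0.370370.
d = −ln(1 − 0.370370) = −ln(0.629630) = 0.4626.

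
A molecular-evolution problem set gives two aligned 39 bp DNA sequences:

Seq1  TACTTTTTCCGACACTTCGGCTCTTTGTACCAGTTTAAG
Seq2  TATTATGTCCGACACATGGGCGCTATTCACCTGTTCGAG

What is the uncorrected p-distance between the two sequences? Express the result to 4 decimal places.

Mismatches occur at site 3 (C→T), site 5 (T→A), site 7 (T→G), site 16 (T→A), site 18 (C→G), site 22 (T→G), site 25 (T→A), site 27 (G→T), site 28 (T→C), site 32 (A→T), site 36 (T→C), site 37 (A→G).
There are 12 differences over 39 sites, so p = 12/39 = 0.3077.

0.3077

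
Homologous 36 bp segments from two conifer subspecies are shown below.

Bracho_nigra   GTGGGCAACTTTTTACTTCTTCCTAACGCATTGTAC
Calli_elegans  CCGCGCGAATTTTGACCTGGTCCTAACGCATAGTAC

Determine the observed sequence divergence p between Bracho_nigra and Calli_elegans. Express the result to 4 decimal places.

Differing sites — 1:G/C; 2:T/C; 4:G/C; 7:A/G; 9:C/A; 14:T/G; 17:T/C; 19:C/G; 20:T/G; 32:T/A.
There are 10 differences over 36 sites, so p = 10/36 = 0.2778.

0.2778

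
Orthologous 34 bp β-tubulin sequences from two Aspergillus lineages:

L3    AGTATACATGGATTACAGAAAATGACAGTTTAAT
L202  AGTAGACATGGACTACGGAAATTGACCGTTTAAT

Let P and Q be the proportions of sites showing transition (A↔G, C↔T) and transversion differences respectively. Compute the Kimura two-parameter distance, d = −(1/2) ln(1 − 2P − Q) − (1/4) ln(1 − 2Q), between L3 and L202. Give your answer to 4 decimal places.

The sequences differ at positions 5 (T/G, transversion), 13 (T/C, transition), 17 (A/G, transition), 22 (A/T, transversion), 27 (A/C, transversion).
Of the 5 differences, 2 transitions and 3 transversions over 34 sites: P = 2/34 = 0.058824, Q = 3/34 = 0.088235.
d = −0.5·ln(0.794117) − 0.25·ln(0.823530) = −0.5·(-0.230524) − 0.25·(-0.194155) = 0.1638.

0.1638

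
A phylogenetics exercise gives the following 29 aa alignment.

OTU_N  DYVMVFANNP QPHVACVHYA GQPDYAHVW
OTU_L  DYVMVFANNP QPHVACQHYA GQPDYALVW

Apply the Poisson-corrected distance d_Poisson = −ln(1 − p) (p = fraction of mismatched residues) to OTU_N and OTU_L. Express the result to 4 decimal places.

The sequences differ at positions 17 (V/Q), 27 (H/L).
p = 2/29 = 0.068966.
d = −ln(1 − 0.068966) = −ln(0.931034) = 0.0715.

0.0715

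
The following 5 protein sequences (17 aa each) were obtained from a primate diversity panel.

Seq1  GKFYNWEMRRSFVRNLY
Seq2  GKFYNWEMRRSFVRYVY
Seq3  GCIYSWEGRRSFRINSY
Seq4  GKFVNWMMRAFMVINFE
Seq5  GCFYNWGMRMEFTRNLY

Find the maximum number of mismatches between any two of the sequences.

12

Pairwise Hamming distances:
  Seq1 vs Seq2: 2
  Seq1 vs Seq3: 7
  Seq1 vs Seq4: 8
  Seq1 vs Seq5: 5
  Seq2 vs Seq3: 8
  Seq2 vs Seq4: 9
  Seq2 vs Seq5: 7
  Seq3 vs Seq4: 12
  Seq3 vs Seq5: 9
  Seq4 vs Seq5: 10
The largest is 12, between Seq3 and Seq4.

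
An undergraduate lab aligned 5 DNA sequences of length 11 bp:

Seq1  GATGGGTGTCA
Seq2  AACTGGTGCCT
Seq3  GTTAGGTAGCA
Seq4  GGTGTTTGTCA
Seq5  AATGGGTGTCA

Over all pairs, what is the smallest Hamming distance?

1

Pairwise Hamming distances:
  Seq1 vs Seq2: 5
  Seq1 vs Seq3: 4
  Seq1 vs Seq4: 3
  Seq1 vs Seq5: 1
  Seq2 vs Seq3: 7
  Seq2 vs Seq4: 8
  Seq2 vs Seq5: 4
  Seq3 vs Seq4: 6
  Seq3 vs Seq5: 5
  Seq4 vs Seq5: 4
The smallest is 1, between Seq1 and Seq5.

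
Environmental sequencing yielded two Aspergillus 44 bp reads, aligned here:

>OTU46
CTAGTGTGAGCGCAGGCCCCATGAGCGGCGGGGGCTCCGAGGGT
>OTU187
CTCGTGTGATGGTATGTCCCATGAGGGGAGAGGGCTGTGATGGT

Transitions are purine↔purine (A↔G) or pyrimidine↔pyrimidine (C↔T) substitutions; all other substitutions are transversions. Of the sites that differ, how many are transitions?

4

The sequences differ at positions 3 (A/C, transversion), 10 (G/T, transversion), 11 (C/G, transversion), 13 (C/T, transition), 15 (G/T, transversion), 17 (C/T, transition), 26 (C/G, transversion), 29 (C/A, transversion), 31 (G/A, transition), 37 (C/G, transversion), 38 (C/T, transition), 41 (G/T, transversion).
Of the 12 differences, 4 transitions and 8 transversions, so the answer is 4.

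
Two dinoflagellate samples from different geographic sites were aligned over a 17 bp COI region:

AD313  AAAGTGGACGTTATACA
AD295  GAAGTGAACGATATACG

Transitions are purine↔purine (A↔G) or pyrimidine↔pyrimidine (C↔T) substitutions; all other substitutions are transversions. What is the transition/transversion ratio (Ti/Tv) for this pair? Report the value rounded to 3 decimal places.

3.000

Mismatches occur at site 1 (A→G, transition), site 7 (G→A, transition), site 11 (T→A, transversion), site 17 (A→G, transition).
Of the 4 differences, 3 transitions and 1 transversion, so Ti/Tv = 3/1 = 3.000.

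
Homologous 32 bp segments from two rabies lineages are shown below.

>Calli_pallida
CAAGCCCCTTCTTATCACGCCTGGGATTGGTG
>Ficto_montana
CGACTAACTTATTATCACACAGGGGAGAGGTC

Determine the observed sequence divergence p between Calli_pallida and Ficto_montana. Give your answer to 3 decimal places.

0.375

Differing sites — 2:A/G; 4:G/C; 5:C/T; 6:C/A; 7:C/A; 11:C/A; 19:G/A; 21:C/A; 22:T/G; 27:T/G; 28:T/A; 32:G/C.
There are 12 differences over 32 sites, so p = 12/32 = 0.375.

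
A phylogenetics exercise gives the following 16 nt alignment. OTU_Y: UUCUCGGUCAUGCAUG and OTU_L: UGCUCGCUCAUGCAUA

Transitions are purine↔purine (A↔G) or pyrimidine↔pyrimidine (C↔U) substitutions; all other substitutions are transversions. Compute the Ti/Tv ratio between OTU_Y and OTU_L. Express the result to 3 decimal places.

The sequences differ at positions 2 (U/G, transversion), 7 (G/C, transversion), 16 (G/A, transition).
Of the 3 differences, 1 transition and 2 transversions, so Ti/Tv = 1/2 = 0.500.

0.500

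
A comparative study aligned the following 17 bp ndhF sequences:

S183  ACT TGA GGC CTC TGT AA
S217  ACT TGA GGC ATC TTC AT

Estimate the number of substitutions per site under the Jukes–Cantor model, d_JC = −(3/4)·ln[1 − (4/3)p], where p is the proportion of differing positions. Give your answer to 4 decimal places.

Differing sites — 10:C/A; 14:G/T; 15:T/C; 17:A/T.
p = 4/17 = 0.235294.
d = −0.75 · ln(1 − (4/3)·0.235294) = −0.75 · ln(0.686275) = −0.75 · (-0.376477) = 0.2824.

0.2824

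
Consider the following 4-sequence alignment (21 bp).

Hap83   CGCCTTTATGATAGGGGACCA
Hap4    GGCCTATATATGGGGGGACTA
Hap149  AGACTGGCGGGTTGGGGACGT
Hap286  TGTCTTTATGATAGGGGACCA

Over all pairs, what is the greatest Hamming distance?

Pairwise Hamming distances:
  Hap83 vs Hap4: 7
  Hap83 vs Hap149: 10
  Hap83 vs Hap286: 2
  Hap4 vs Hap149: 12
  Hap4 vs Hap286: 8
  Hap149 vs Hap286: 10
The largest is 12, between Hap4 and Hap149.

12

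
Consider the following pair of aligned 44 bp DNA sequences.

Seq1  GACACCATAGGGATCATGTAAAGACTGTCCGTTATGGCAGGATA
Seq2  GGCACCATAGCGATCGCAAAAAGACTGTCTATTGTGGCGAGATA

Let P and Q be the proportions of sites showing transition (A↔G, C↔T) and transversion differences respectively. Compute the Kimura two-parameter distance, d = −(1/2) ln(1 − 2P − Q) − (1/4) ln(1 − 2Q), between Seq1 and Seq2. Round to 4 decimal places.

0.3269

Differing sites — 2:A/G (Ti); 11:G/C (Tv); 16:A/G (Ti); 17:T/C (Ti); 18:G/A (Ti); 19:T/A (Tv); 30:C/T (Ti); 31:G/A (Ti); 34:A/G (Ti); 39:A/G (Ti); 40:G/A (Ti).
Of the 11 differences, 9 transitions and 2 transversions over 44 sites: P = 9/44 = 0.204545, Q = 2/44 = 0.045455.
d = −0.5·ln(0.545455) − 0.25·ln(0.909090) = −0.5·(-0.606135) − 0.25·(-0.095311) = 0.3269.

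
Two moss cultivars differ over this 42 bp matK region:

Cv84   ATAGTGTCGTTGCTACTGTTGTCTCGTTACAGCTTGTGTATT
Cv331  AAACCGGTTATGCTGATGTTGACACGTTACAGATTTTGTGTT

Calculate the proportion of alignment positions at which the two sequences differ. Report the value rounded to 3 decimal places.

Mismatches occur at site 2 (T→A), site 4 (G→C), site 5 (T→C), site 7 (T→G), site 8 (C→T), site 9 (G→T), site 10 (T→A), site 15 (A→G), site 16 (C→A), site 22 (T→A), site 24 (T→A), site 33 (C→A), site 36 (G→T), site 40 (A→G).
There are 14 differences over 42 sites, so p = 14/42 = 0.333.

0.333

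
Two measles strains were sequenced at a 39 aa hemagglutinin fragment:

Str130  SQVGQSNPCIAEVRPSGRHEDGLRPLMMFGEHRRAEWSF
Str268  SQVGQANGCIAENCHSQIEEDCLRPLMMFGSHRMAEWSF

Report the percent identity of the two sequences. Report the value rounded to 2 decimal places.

71.79%

Differing sites — 6:S/A; 8:P/G; 13:V/N; 14:R/C; 15:P/H; 17:G/Q; 18:R/I; 19:H/E; 22:G/C; 31:E/S; 34:R/M.
28 of the 39 sites match, so the percent identity is 28/39 × 100 = 71.79%.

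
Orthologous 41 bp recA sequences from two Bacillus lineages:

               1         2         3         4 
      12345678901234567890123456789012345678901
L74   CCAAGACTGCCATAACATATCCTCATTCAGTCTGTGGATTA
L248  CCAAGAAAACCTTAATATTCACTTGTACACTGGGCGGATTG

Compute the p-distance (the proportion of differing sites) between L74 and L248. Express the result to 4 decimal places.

Mismatches occur at site 7 (C/A), site 8 (T/A), site 9 (G/A), site 12 (A/T), site 16 (C/T), site 19 (A/T), site 20 (T/C), site 21 (C/A), site 24 (C/T), site 25 (A/G), site 27 (T/A), site 30 (G/C), site 32 (C/G), site 33 (T/G), site 35 (T/C), site 41 (A/G).
There are 16 differences over 41 sites, so p = 16/41 = 0.3902.

0.3902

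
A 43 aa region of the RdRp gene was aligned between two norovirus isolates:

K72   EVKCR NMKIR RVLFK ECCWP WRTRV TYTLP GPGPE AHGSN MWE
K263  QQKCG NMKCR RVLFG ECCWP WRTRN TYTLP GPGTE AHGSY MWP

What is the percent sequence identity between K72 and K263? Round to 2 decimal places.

79.07%

Differing sites — 1:E/Q; 2:V/Q; 5:R/G; 9:I/C; 15:K/G; 25:V/N; 34:P/T; 40:N/Y; 43:E/P.
34 of the 43 sites match, so the percent identity is 34/43 × 100 = 79.07%.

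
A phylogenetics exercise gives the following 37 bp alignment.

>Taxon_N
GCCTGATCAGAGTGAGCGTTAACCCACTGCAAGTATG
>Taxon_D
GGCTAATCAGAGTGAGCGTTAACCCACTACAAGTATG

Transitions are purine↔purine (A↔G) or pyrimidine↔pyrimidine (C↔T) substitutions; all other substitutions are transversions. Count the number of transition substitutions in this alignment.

2

The sequences differ at positions 2 (C/G, transversion), 5 (G/A, transition), 29 (G/A, transition).
Of the 3 differences, 2 transitions and 1 transversion, so the answer is 2.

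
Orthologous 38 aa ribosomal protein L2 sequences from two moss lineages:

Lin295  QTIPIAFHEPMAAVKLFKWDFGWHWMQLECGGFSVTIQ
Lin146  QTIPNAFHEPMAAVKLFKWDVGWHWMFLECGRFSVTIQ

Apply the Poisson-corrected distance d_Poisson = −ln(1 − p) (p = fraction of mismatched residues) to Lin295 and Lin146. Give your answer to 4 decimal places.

0.1112

Mismatches occur at site 5 (I/N), site 21 (F/V), site 27 (Q/F), site 32 (G/R).
p = 4/38 = 0.105263.
d = −ln(1 − 0.105263) = −ln(0.894737) = 0.1112.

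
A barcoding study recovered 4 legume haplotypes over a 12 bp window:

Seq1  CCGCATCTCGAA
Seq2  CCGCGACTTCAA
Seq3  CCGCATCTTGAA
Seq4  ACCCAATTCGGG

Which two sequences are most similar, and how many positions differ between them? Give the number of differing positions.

1

Pairwise Hamming distances:
  Seq1 vs Seq2: 4
  Seq1 vs Seq3: 1
  Seq1 vs Seq4: 6
  Seq2 vs Seq3: 3
  Seq2 vs Seq4: 8
  Seq3 vs Seq4: 7
The smallest is 1, between Seq1 and Seq3.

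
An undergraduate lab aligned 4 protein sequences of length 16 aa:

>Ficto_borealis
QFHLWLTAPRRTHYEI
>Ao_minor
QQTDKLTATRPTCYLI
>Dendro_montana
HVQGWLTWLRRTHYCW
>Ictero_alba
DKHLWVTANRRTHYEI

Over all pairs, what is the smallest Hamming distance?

Pairwise Hamming distances:
  Ficto_borealis vs Ao_minor: 8
  Ficto_borealis vs Dendro_montana: 8
  Ficto_borealis vs Ictero_alba: 4
  Ao_minor vs Dendro_montana: 11
  Ao_minor vs Ictero_alba: 10
  Dendro_montana vs Ictero_alba: 9
The smallest is 4, between Ficto_borealis and Ictero_alba.

4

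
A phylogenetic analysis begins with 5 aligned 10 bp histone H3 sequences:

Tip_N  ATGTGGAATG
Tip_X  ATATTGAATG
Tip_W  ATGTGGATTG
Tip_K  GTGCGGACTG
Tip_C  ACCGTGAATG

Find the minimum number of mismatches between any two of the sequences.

Pairwise Hamming distances:
  Tip_N vs Tip_X: 2
  Tip_N vs Tip_W: 1
  Tip_N vs Tip_K: 3
  Tip_N vs Tip_C: 4
  Tip_X vs Tip_W: 3
  Tip_X vs Tip_K: 5
  Tip_X vs Tip_C: 3
  Tip_W vs Tip_K: 3
  Tip_W vs Tip_C: 5
  Tip_K vs Tip_C: 6
The smallest is 1, between Tip_N and Tip_W.

1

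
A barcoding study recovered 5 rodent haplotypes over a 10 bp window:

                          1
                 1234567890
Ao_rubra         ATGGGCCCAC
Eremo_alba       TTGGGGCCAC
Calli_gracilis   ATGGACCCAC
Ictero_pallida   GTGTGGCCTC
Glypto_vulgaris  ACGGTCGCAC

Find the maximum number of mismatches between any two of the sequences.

Pairwise Hamming distances:
  Ao_rubra vs Eremo_alba: 2
  Ao_rubra vs Calli_gracilis: 1
  Ao_rubra vs Ictero_pallida: 4
  Ao_rubra vs Glypto_vulgaris: 3
  Eremo_alba vs Calli_gracilis: 3
  Eremo_alba vs Ictero_pallida: 3
  Eremo_alba vs Glypto_vulgaris: 5
  Calli_gracilis vs Ictero_pallida: 5
  Calli_gracilis vs Glypto_vulgaris: 3
  Ictero_pallida vs Glypto_vulgaris: 7
The largest is 7, between Ictero_pallida and Glypto_vulgaris.

7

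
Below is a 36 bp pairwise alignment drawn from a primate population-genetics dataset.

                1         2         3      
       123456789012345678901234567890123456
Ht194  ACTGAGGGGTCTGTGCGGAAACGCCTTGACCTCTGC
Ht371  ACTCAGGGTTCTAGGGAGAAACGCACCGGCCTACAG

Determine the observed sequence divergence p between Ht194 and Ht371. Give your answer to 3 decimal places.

The sequences differ at positions 4 (G/C), 9 (G/T), 13 (G/A), 14 (T/G), 16 (C/G), 17 (G/A), 25 (C/A), 26 (T/C), 27 (T/C), 29 (A/G), 33 (C/A), 34 (T/C), 35 (G/A), 36 (C/G).
There are 14 differences over 36 sites, so p = 14/36 = 0.389.

0.389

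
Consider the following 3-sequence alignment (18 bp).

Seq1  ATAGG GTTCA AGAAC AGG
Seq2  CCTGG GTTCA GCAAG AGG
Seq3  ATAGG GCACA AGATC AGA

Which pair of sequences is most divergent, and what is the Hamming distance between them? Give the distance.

10

Pairwise Hamming distances:
  Seq1 vs Seq2: 6
  Seq1 vs Seq3: 4
  Seq2 vs Seq3: 10
The largest is 10, between Seq2 and Seq3.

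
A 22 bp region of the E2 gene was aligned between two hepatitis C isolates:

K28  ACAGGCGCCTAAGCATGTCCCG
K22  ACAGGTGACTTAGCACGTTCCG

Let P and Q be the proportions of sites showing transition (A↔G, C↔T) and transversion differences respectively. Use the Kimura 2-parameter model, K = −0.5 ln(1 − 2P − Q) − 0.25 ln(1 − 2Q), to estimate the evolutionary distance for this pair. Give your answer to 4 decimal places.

The sequences differ at positions 6 (C/T, transition), 8 (C/A, transversion), 11 (A/T, transversion), 16 (T/C, transition), 19 (C/T, transition).
Of the 5 differences, 3 transitions and 2 transversions over 22 sites: P = 3/22 = 0.136364, Q = 2/22 = 0.090909.
d = −0.5·ln(0.636363) − 0.25·ln(0.818182) = −0.5·(-0.451986) − 0.25·(-0.200670) = 0.2762.

0.2762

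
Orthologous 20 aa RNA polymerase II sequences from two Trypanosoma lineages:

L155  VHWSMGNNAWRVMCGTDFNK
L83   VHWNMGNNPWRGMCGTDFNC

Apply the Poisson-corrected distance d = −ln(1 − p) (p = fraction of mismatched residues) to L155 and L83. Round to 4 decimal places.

Mismatches occur at site 4 (S↔N), site 9 (A↔P), site 12 (V↔G), site 20 (K↔C).
p = 4/20 = 0.200000.
d = −ln(1 − 0.200000) = −ln(0.800000) = 0.2231.

0.2231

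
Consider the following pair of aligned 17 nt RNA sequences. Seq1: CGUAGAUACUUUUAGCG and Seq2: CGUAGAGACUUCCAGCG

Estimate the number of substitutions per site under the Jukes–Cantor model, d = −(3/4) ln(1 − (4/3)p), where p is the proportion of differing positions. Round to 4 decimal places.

0.2012

Mismatches occur at site 7 (U→G), site 12 (U→C), site 13 (U→C).
p = 3/17 = 0.176471.
d = −0.75 · ln(1 − (4/3)·0.176471) = −0.75 · ln(0.764705) = −0.75 · (-0.268265) = 0.2012.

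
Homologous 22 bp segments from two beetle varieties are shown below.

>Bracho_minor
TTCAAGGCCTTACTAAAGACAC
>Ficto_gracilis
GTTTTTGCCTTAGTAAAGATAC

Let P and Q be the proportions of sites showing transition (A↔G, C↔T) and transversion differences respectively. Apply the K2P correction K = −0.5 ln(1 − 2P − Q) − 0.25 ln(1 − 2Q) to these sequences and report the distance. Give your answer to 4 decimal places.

0.4146

The sequences differ at positions 1 (T/G, transversion), 3 (C/T, transition), 4 (A/T, transversion), 5 (A/T, transversion), 6 (G/T, transversion), 13 (C/G, transversion), 20 (C/T, transition).
Of the 7 differences, 2 transitions and 5 transversions over 22 sites: P = 2/22 = 0.090909, Q = 5/22 = 0.227273.
d = −0.5·ln(0.590909) − 0.25·ln(0.545454) = −0.5·(-0.526093) − 0.25·(-0.606137) = 0.4146.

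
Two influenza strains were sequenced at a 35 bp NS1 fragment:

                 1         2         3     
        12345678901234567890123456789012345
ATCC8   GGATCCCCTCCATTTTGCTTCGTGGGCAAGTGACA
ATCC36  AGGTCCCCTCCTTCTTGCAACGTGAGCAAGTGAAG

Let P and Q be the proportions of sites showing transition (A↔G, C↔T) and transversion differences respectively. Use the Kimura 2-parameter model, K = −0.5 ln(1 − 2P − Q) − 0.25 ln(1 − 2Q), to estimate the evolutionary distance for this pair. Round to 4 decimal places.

0.3203

Mismatches occur at site 1 (G↔A, transition), site 3 (A↔G, transition), site 12 (A↔T, transversion), site 14 (T↔C, transition), site 19 (T↔A, transversion), site 20 (T↔A, transversion), site 25 (G↔A, transition), site 34 (C↔A, transversion), site 35 (A↔G, transition).
Of the 9 differences, 5 transitions and 4 transversions over 35 sites: P = 5/35 = 0.142857, Q = 4/35 = 0.114286.
d = −0.5·ln(0.600000) − 0.25·ln(0.771428) = −0.5·(-0.510826) − 0.25·(-0.259512) = 0.3203.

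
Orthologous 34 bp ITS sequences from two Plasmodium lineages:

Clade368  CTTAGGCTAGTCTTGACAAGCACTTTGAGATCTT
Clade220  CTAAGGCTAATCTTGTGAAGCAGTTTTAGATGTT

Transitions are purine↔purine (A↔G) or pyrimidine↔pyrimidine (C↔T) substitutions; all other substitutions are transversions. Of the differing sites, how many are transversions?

Mismatches occur at site 3 (T/A, transversion), site 10 (G/A, transition), site 16 (A/T, transversion), site 17 (C/G, transversion), site 23 (C/G, transversion), site 27 (G/T, transversion), site 32 (C/G, transversion).
Of the 7 differences, 1 transition and 6 transversions, so the answer is 6.

6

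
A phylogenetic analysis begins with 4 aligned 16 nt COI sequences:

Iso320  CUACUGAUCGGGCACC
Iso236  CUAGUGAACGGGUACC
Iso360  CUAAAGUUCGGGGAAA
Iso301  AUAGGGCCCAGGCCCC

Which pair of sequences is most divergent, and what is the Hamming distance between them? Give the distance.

Pairwise Hamming distances:
  Iso320 vs Iso236: 3
  Iso320 vs Iso360: 6
  Iso320 vs Iso301: 7
  Iso236 vs Iso360: 7
  Iso236 vs Iso301: 7
  Iso360 vs Iso301: 10
The largest is 10, between Iso360 and Iso301.

10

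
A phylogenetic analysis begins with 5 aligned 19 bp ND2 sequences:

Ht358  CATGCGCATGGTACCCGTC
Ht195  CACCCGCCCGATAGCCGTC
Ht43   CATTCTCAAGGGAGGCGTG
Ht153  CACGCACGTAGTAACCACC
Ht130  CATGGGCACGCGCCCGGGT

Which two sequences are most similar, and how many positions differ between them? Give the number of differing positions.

6

Pairwise Hamming distances:
  Ht358 vs Ht195: 6
  Ht358 vs Ht43: 7
  Ht358 vs Ht153: 7
  Ht358 vs Ht130: 8
  Ht195 vs Ht43: 9
  Ht195 vs Ht153: 9
  Ht195 vs Ht130: 11
  Ht43 vs Ht153: 12
  Ht43 vs Ht130: 11
  Ht153 vs Ht130: 14
The smallest is 6, between Ht358 and Ht195.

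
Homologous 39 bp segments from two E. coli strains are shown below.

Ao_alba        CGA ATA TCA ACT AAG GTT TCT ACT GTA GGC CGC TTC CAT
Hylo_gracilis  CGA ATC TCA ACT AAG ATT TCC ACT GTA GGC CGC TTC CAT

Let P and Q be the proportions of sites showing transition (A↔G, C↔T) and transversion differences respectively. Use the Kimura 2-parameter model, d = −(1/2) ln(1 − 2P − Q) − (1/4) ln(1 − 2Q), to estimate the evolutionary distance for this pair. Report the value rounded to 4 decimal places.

Mismatches occur at site 6 (A↔C, transversion), site 16 (G↔A, transition), site 21 (T↔C, transition).
Of the 3 differences, 2 transitions and 1 transversion over 39 sites: P = 2/39 = 0.051282, Q = 1/39 = 0.025641.
d = −0.5·ln(0.871795) − 0.25·ln(0.948718) = −0.5·(-0.137201) − 0.25·(-0.052644) = 0.0818.

0.0818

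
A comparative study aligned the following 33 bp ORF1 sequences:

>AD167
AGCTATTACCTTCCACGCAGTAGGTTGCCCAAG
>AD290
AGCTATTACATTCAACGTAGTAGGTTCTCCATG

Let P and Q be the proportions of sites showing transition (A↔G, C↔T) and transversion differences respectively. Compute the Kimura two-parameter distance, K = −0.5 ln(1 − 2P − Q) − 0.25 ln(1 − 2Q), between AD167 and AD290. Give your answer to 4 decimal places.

0.2082

Differing sites — 10:C/A (Tv); 14:C/A (Tv); 18:C/T (Ti); 27:G/C (Tv); 28:C/T (Ti); 32:A/T (Tv).
Of the 6 differences, 2 transitions and 4 transversions over 33 sites: P = 2/33 = 0.060606, Q = 4/33 = 0.121212.
d = −0.5·ln(0.757576) − 0.25·ln(0.757576) = −0.5·(-0.277631) − 0.25·(-0.277631) = 0.2082.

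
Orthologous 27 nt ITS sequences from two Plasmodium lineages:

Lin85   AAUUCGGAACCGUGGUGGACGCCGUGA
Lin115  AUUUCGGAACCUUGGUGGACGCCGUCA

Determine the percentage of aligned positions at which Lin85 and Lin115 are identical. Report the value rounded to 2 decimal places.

88.89%

Differing sites — 2:A/U; 12:G/U; 26:G/C.
24 of the 27 sites match, so the percent identity is 24/27 × 100 = 88.89%.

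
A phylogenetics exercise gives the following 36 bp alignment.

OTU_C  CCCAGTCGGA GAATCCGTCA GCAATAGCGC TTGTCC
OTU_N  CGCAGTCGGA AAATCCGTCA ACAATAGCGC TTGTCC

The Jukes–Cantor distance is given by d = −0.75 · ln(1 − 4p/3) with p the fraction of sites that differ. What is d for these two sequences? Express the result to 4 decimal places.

0.0883

The sequences differ at positions 2 (C/G), 11 (G/A), 21 (G/A).
p = 3/36 = 0.083333.
d = −0.75 · ln(1 − (4/3)·0.083333) = −0.75 · ln(0.888889) = −0.75 · (-0.117783) = 0.0883.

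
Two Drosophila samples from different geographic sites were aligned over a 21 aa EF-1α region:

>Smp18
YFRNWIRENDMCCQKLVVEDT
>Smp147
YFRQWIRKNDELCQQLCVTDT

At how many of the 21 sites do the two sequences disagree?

7

Differing sites — 4:N/Q; 8:E/K; 11:M/E; 12:C/L; 15:K/Q; 17:V/C; 19:E/T.
That gives 7 mismatches out of 21 aligned sites, so the Hamming distance is 7.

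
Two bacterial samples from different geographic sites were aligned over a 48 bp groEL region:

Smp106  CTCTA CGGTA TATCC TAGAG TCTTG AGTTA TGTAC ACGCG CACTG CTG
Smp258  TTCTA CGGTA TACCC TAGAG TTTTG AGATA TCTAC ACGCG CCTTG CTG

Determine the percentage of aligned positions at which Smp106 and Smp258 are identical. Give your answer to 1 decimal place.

Differing sites — 1:C/T; 13:T/C; 22:C/T; 28:T/A; 32:G/C; 42:A/C; 43:C/T.
41 of the 48 sites match, so the percent identity is 41/48 × 100 = 85.4%.

85.4%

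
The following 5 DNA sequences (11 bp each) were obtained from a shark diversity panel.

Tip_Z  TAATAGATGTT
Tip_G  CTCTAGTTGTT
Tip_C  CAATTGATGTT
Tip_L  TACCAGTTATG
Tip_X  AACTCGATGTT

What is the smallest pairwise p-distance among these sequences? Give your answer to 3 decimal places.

Pairwise Hamming distances:
  Tip_Z vs Tip_G: 4
  Tip_Z vs Tip_C: 2
  Tip_Z vs Tip_L: 5
  Tip_Z vs Tip_X: 3
  Tip_G vs Tip_C: 4
  Tip_G vs Tip_L: 5
  Tip_G vs Tip_X: 4
  Tip_C vs Tip_L: 7
  Tip_C vs Tip_X: 3
  Tip_L vs Tip_X: 6
The smallest is 2 mismatches, between Tip_Z and Tip_C; p = 2/11 = 0.182.

0.182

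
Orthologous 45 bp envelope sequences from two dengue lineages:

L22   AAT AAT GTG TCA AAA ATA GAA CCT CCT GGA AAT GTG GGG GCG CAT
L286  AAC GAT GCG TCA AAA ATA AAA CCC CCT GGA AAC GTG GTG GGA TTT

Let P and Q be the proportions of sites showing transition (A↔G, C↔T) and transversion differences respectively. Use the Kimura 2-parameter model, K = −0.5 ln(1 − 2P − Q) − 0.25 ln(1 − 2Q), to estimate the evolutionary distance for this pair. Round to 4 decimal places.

0.3101

The sequences differ at positions 3 (T/C, transition), 4 (A/G, transition), 8 (T/C, transition), 19 (G/A, transition), 24 (T/C, transition), 33 (T/C, transition), 38 (G/T, transversion), 41 (C/G, transversion), 42 (G/A, transition), 43 (C/T, transition), 44 (A/T, transversion).
Of the 11 differences, 8 transitions and 3 transversions over 45 sites: P = 8/45 = 0.177778, Q = 3/45 = 0.066667.
d = −0.5·ln(0.577777) − 0.25·ln(0.866666) = −0.5·(-0.548567) − 0.25·(-0.143102) = 0.3101.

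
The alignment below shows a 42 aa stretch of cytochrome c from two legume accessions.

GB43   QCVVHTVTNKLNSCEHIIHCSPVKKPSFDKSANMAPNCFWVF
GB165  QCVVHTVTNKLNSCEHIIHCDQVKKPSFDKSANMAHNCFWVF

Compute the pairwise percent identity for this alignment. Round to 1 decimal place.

The sequences differ at positions 21 (S/D), 22 (P/Q), 36 (P/H).
39 of the 42 sites match, so the percent identity is 39/42 × 100 = 92.9%.

92.9%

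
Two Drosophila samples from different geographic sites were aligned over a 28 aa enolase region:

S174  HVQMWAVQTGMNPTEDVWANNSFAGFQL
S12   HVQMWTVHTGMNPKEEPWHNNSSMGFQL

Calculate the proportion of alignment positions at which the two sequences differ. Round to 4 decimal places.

0.2857

The sequences differ at positions 6 (A/T), 8 (Q/H), 14 (T/K), 16 (D/E), 17 (V/P), 19 (A/H), 23 (F/S), 24 (A/M).
There are 8 differences over 28 sites, so p = 8/28 = 0.2857.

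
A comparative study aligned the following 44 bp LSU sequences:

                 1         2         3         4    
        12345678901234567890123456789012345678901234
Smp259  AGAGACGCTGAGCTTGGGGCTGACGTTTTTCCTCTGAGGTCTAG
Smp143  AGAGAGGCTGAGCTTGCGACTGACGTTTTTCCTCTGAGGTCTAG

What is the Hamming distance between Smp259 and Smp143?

3

The sequences differ at positions 6 (C/G), 17 (G/C), 19 (G/A).
That gives 3 mismatches out of 44 aligned sites, so the Hamming distance is 3.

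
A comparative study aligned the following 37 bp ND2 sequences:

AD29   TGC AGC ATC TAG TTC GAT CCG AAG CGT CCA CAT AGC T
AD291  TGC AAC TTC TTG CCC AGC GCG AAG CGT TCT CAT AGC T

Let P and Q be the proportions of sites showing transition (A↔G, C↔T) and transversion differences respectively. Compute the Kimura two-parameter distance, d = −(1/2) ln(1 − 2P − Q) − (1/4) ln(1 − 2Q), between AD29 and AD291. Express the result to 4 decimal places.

0.3941

Differing sites — 5:G/A (Ti); 7:A/T (Tv); 11:A/T (Tv); 13:T/C (Ti); 14:T/C (Ti); 16:G/A (Ti); 17:A/G (Ti); 18:T/C (Ti); 19:C/G (Tv); 28:C/T (Ti); 30:A/T (Tv).
Of the 11 differences, 7 transitions and 4 transversions over 37 sites: P = 7/37 = 0.189189, Q = 4/37 = 0.108108.
d = −0.5·ln(0.513514) − 0.25·ln(0.783784) = −0.5·(-0.666478) − 0.25·(-0.243622) = 0.3941.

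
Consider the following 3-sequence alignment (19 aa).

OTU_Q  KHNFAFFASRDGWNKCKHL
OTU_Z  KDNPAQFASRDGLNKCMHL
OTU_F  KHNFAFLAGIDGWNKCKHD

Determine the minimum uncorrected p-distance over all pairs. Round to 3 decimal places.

Pairwise Hamming distances:
  OTU_Q vs OTU_Z: 5
  OTU_Q vs OTU_F: 4
  OTU_Z vs OTU_F: 9
The smallest is 4 mismatches, between OTU_Q and OTU_F; p = 4/19 = 0.211.

0.211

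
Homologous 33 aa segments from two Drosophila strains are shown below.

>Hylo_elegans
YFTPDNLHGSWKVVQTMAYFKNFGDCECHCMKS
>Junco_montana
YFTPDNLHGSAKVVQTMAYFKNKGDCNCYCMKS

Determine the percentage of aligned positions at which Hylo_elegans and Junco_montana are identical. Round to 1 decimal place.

87.9%

The sequences differ at positions 11 (W/A), 23 (F/K), 27 (E/N), 29 (H/Y).
29 of the 33 sites match, so the percent identity is 29/33 × 100 = 87.9%.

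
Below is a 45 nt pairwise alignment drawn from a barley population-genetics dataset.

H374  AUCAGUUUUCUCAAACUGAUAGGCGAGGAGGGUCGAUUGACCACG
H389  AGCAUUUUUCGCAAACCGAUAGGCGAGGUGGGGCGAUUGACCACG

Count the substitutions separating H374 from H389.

The sequences differ at positions 2 (U/G), 5 (G/U), 11 (U/G), 17 (U/C), 29 (A/U), 33 (U/G).
That gives 6 mismatches out of 45 aligned sites, so the Hamming distance is 6.

6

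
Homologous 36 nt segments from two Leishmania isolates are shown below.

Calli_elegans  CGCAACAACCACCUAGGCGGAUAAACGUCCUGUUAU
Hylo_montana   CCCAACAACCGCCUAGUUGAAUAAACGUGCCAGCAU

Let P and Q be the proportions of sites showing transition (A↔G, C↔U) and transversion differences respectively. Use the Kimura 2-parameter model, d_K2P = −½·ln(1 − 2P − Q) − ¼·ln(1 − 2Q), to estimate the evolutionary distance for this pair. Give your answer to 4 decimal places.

The sequences differ at positions 2 (G/C, transversion), 11 (A/G, transition), 17 (G/U, transversion), 18 (C/U, transition), 20 (G/A, transition), 29 (C/G, transversion), 31 (U/C, transition), 32 (G/A, transition), 33 (U/G, transversion), 34 (U/C, transition).
Of the 10 differences, 6 transitions and 4 transversions over 36 sites: P = 6/36 = 0.166667, Q = 4/36 = 0.111111.
d = −0.5·ln(0.555555) − 0.25·ln(0.777778) = −0.5·(-0.587788) − 0.25·(-0.251314) = 0.3567.

0.3567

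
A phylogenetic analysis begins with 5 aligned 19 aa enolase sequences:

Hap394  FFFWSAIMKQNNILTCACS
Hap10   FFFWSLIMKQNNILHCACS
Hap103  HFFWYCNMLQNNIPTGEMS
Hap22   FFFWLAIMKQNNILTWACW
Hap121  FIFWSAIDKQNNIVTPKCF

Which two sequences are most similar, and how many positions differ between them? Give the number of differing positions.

2

Pairwise Hamming distances:
  Hap394 vs Hap10: 2
  Hap394 vs Hap103: 9
  Hap394 vs Hap22: 3
  Hap394 vs Hap121: 6
  Hap10 vs Hap103: 10
  Hap10 vs Hap22: 5
  Hap10 vs Hap121: 8
  Hap103 vs Hap22: 10
  Hap103 vs Hap121: 12
  Hap22 vs Hap121: 7
The smallest is 2, between Hap394 and Hap10.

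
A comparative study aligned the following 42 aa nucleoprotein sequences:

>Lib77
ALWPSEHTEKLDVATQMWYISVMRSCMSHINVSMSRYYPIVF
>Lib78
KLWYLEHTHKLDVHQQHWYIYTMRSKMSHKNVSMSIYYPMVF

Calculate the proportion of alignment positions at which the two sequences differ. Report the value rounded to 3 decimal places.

0.310

Differing sites — 1:A/K; 4:P/Y; 5:S/L; 9:E/H; 14:A/H; 15:T/Q; 17:M/H; 21:S/Y; 22:V/T; 26:C/K; 30:I/K; 36:R/I; 40:I/M.
There are 13 differences over 42 sites, so p = 13/42 = 0.310.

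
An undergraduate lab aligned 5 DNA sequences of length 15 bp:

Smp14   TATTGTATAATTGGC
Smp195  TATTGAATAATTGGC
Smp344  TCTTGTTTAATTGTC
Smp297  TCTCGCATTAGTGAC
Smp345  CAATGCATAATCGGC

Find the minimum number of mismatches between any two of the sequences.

Pairwise Hamming distances:
  Smp14 vs Smp195: 1
  Smp14 vs Smp344: 3
  Smp14 vs Smp297: 6
  Smp14 vs Smp345: 4
  Smp195 vs Smp344: 4
  Smp195 vs Smp297: 6
  Smp195 vs Smp345: 4
  Smp344 vs Smp297: 6
  Smp344 vs Smp345: 7
  Smp297 vs Smp345: 8
The smallest is 1, between Smp14 and Smp195.

1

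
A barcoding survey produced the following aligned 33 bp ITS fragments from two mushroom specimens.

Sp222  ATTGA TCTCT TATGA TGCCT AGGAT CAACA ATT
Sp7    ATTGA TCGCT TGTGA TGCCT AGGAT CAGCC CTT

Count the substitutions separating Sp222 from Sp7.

5

Mismatches occur at site 8 (T/G), site 12 (A/G), site 28 (A/G), site 30 (A/C), site 31 (A/C).
That gives 5 mismatches out of 33 aligned sites, so the Hamming distance is 5.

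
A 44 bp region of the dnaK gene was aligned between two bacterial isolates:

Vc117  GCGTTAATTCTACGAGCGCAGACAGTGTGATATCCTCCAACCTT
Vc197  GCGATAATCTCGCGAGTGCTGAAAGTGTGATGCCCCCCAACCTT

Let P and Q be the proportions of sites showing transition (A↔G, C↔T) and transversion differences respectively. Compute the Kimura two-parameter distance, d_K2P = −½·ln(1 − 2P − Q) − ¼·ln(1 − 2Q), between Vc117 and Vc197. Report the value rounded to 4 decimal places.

0.3193

The sequences differ at positions 4 (T/A, transversion), 9 (T/C, transition), 10 (C/T, transition), 11 (T/C, transition), 12 (A/G, transition), 17 (C/T, transition), 20 (A/T, transversion), 23 (C/A, transversion), 32 (A/G, transition), 33 (T/C, transition), 36 (T/C, transition).
Of the 11 differences, 8 transitions and 3 transversions over 44 sites: P = 8/44 = 0.181818, Q = 3/44 = 0.068182.
d = −0.5·ln(0.568182) − 0.25·ln(0.863636) = −0.5·(-0.565313) − 0.25·(-0.146604) = 0.3193.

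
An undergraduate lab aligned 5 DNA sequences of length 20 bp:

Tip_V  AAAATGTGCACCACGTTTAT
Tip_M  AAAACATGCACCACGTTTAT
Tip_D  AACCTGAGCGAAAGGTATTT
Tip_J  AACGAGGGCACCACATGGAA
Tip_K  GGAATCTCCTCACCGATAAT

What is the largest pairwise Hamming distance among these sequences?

16

Pairwise Hamming distances:
  Tip_V vs Tip_M: 2
  Tip_V vs Tip_D: 9
  Tip_V vs Tip_J: 8
  Tip_V vs Tip_K: 9
  Tip_M vs Tip_D: 11
  Tip_M vs Tip_J: 9
  Tip_M vs Tip_K: 10
  Tip_D vs Tip_J: 12
  Tip_D vs Tip_K: 15
  Tip_J vs Tip_K: 16
The largest is 16, between Tip_J and Tip_K.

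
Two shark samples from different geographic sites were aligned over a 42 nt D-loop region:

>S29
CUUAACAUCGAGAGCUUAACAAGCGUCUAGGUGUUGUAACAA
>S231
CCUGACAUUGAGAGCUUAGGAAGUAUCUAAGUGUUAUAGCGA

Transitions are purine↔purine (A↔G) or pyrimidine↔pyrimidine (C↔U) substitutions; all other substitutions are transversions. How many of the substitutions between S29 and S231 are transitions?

The sequences differ at positions 2 (U/C, transition), 4 (A/G, transition), 9 (C/U, transition), 19 (A/G, transition), 20 (C/G, transversion), 24 (C/U, transition), 25 (G/A, transition), 30 (G/A, transition), 36 (G/A, transition), 39 (A/G, transition), 41 (A/G, transition).
Of the 11 differences, 10 transitions and 1 transversion, so the answer is 10.

10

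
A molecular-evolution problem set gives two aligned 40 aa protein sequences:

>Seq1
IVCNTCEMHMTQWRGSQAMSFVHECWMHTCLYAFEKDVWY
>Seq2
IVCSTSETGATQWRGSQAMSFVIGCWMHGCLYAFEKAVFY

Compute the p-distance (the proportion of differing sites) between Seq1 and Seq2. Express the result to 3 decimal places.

Differing sites — 4:N/S; 6:C/S; 8:M/T; 9:H/G; 10:M/A; 23:H/I; 24:E/G; 29:T/G; 37:D/A; 39:W/F.
There are 10 differences over 40 sites, so p = 10/40 = 0.250.

0.250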